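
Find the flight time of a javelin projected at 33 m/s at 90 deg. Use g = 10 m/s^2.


Given: v0 = 33 m/s, theta = 90 deg, g = 10 m/s^2
sin(90) = 1
Using T = 2*v0*sin(theta) / g
T = 2*33*1 / 10
T = 66 / 10
T = 33/5 s

33/5 s


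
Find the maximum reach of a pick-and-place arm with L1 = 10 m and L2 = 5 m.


Given: L1 = 10 m, L2 = 5 m
For a 2-link planar arm, max reach = L1 + L2 (fully extended)
Max reach = 10 + 5
Max reach = 15 m

15 m


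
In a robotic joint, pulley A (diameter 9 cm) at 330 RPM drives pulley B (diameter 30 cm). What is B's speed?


Given: D1 = 9 cm, w1 = 330 RPM, D2 = 30 cm
Using D1*w1 = D2*w2
w2 = D1*w1 / D2
w2 = 9*330 / 30
w2 = 2970 / 30
w2 = 99 RPM

99 RPM


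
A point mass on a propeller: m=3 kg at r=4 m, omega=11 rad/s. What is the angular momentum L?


Given: m = 3 kg, r = 4 m, omega = 11 rad/s
For a point mass: I = m*r^2
I = 3*4^2 = 3*16 = 48
L = I*omega = 48*11
L = 528 kg*m^2/s

528 kg*m^2/s


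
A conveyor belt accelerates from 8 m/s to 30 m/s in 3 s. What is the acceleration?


Given: initial velocity v0 = 8 m/s, final velocity v = 30 m/s, time t = 3 s
Using a = (v - v0) / t
a = (30 - 8) / 3
a = 22 / 3
a = 22/3 m/s^2

22/3 m/s^2


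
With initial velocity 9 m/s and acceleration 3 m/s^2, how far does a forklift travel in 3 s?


Given: v0 = 9 m/s, a = 3 m/s^2, t = 3 s
Using s = v0*t + (1/2)*a*t^2
s = 9*3 + (1/2)*3*3^2
s = 27 + (1/2)*27
s = 27 + 27/2
s = 81/2

81/2 m


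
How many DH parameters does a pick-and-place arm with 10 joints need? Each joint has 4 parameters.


Given: 10 joints, 4 DH parameters per joint (d, theta, a, alpha)
Total DH parameters = number_of_joints * 4
Total = 10 * 4
Total = 40

40


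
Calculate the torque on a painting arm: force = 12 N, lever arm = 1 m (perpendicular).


Given: F = 12 N, r = 1 m, angle = 90 deg (perpendicular)
Using tau = F * r * sin(90)
sin(90) = 1
tau = 12 * 1 * 1
tau = 12 Nm

12 Nm


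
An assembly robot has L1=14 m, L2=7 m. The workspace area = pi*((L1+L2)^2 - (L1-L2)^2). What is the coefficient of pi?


Given: L1 = 14, L2 = 7
(L1+L2)^2 = (21)^2 = 441
(L1-L2)^2 = (7)^2 = 49
Difference = 441 - 49 = 392
This equals 4*L1*L2 = 4*14*7 = 392
Workspace area = 392*pi

392


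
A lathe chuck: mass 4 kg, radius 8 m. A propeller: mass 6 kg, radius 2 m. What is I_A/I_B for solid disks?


Given: M1=4 kg, R1=8 m, M2=6 kg, R2=2 m
For a disk: I = (1/2)*M*R^2, so I_A/I_B = (M1*R1^2)/(M2*R2^2)
M1*R1^2 = 4*64 = 256
M2*R2^2 = 6*4 = 24
I_A/I_B = 256/24 = 32/3

32/3


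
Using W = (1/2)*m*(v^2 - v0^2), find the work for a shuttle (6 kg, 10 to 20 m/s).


Given: m = 6 kg, v0 = 10 m/s, v = 20 m/s
Using W = (1/2)*m*(v^2 - v0^2)
v^2 = 20^2 = 400
v0^2 = 10^2 = 100
v^2 - v0^2 = 400 - 100 = 300
W = (1/2)*6*300 = 900 J

900 J


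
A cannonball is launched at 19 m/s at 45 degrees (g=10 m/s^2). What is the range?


Given: v0 = 19 m/s, theta = 45 deg, g = 10 m/s^2
sin(2*45) = sin(90) = 1
Using R = v0^2 * sin(2*theta) / g
R = 19^2 * 1 / 10
R = 361 / 10
R = 361/10 m

361/10 m


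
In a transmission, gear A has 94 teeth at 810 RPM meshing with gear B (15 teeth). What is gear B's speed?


Given: N1 = 94 teeth, w1 = 810 RPM, N2 = 15 teeth
Using N1*w1 = N2*w2
w2 = N1*w1 / N2
w2 = 94*810 / 15
w2 = 76140 / 15
w2 = 5076 RPM

5076 RPM


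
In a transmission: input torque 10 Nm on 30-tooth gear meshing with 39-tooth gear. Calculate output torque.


Given: N1 = 30, N2 = 39, T1 = 10 Nm
Using T2/T1 = N2/N1
T2 = T1 * N2 / N1
T2 = 10 * 39 / 30
T2 = 390 / 30
T2 = 13 Nm

13 Nm


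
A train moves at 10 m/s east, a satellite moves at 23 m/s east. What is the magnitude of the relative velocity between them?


Given: v_A = 10 m/s east, v_B = 23 m/s east
Both move in the same direction; relative speed = |v_A - v_B|
|10 - 23| = |-13|
= 13 m/s

13 m/s


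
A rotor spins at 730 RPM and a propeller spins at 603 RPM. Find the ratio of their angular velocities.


Given: RPM_A = 730, RPM_B = 603
omega = 2*pi*RPM/60, so omega_A/omega_B = RPM_A / RPM_B
omega_A/omega_B = 730 / 603
omega_A/omega_B = 730/603

730/603


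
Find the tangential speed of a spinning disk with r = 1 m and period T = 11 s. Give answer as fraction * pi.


Given: radius r = 1 m, period T = 11 s
Using v = 2*pi*r / T
v = 2*pi*1 / 11
v = 2*pi / 11
v = 2/11*pi m/s

2/11*pi m/s


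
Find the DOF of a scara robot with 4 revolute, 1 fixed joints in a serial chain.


Given: serial robot with 4 revolute, 1 fixed joints
DOF contribution per joint type: revolute=1, prismatic=1, spherical=3, fixed=0
DOF = 4*1 + 1*0
DOF = 4

4


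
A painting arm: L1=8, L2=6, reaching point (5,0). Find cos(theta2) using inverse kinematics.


Given: L1 = 8, L2 = 6, target (x, y) = (5, 0)
Using cos(theta2) = (x^2 + y^2 - L1^2 - L2^2) / (2*L1*L2)
x^2 + y^2 = 5^2 + 0 = 25
L1^2 + L2^2 = 64 + 36 = 100
Numerator = 25 - 100 = -75
Denominator = 2*8*6 = 96
cos(theta2) = -75/96 = -25/32

-25/32


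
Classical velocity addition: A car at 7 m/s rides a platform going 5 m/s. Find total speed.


Given: object velocity = 7 m/s, platform velocity = 5 m/s (same direction)
Using classical velocity addition: v_total = v_object + v_platform
v_total = 7 + 5
v_total = 12 m/s

12 m/s


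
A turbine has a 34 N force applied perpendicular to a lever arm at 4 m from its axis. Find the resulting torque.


Given: F = 34 N, r = 4 m, angle = 90 deg (perpendicular)
Using tau = F * r * sin(90)
sin(90) = 1
tau = 34 * 4 * 1
tau = 136 Nm

136 Nm


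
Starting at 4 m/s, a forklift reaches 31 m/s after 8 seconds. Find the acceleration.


Given: initial velocity v0 = 4 m/s, final velocity v = 31 m/s, time t = 8 s
Using a = (v - v0) / t
a = (31 - 4) / 8
a = 27 / 8
a = 27/8 m/s^2

27/8 m/s^2


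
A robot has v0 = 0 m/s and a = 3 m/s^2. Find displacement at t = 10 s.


Given: v0 = 0 m/s, a = 3 m/s^2, t = 10 s
Using s = v0*t + (1/2)*a*t^2
s = 0*10 + (1/2)*3*10^2
s = 0 + (1/2)*300
s = 0 + 150
s = 150

150 m


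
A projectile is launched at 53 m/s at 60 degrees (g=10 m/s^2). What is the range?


Given: v0 = 53 m/s, theta = 60 deg, g = 10 m/s^2
sin(2*60) = sin(120) = sqrt(3)/2
Using R = v0^2 * sin(2*theta) / g
R = 53^2 * (sqrt(3)/2) / 10
R = 2809 * sqrt(3) / 20
R = 2809/20*sqrt(3) m

2809/20*sqrt(3) m


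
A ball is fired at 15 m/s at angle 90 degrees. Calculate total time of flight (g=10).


Given: v0 = 15 m/s, theta = 90 deg, g = 10 m/s^2
sin(90) = 1
Using T = 2*v0*sin(theta) / g
T = 2*15*1 / 10
T = 30 / 10
T = 3 s

3 s


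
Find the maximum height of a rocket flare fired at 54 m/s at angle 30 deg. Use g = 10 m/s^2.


Given: v0 = 54 m/s, theta = 30 deg, g = 10 m/s^2
sin^2(30) = 1/4
Using H = v0^2 * sin^2(theta) / (2*g)
H = 54^2 * 1/4 / (2*10)
H = 2916 * 1/4 / 20
H = 729 / 20
H = 729/20 m

729/20 m


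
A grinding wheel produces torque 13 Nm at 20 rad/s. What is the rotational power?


Given: tau = 13 Nm, omega = 20 rad/s
Using P = tau * omega
P = 13 * 20
P = 260 W

260 W


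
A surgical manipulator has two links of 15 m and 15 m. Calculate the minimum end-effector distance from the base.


Given: L1 = 15 m, L2 = 15 m
For a 2-link planar arm, min reach = |L1 - L2| (second link folded back)
Min reach = |15 - 15|
Min reach = 0 m

0 m


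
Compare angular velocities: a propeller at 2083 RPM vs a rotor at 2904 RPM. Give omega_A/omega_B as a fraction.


Given: RPM_A = 2083, RPM_B = 2904
omega = 2*pi*RPM/60, so omega_A/omega_B = RPM_A / RPM_B
omega_A/omega_B = 2083 / 2904
omega_A/omega_B = 2083/2904

2083/2904


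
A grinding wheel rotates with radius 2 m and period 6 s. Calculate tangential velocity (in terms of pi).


Given: radius r = 2 m, period T = 6 s
Using v = 2*pi*r / T
v = 2*pi*2 / 6
v = 4*pi / 6
v = 2/3*pi m/s

2/3*pi m/s


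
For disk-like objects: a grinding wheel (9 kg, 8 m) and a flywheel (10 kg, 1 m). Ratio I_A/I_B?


Given: M1=9 kg, R1=8 m, M2=10 kg, R2=1 m
For a disk: I = (1/2)*M*R^2, so I_A/I_B = (M1*R1^2)/(M2*R2^2)
M1*R1^2 = 9*64 = 576
M2*R2^2 = 10*1 = 10
I_A/I_B = 576/10 = 288/5

288/5


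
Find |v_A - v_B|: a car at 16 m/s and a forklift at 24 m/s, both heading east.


Given: v_A = 16 m/s east, v_B = 24 m/s east
Both move in the same direction; relative speed = |v_A - v_B|
|16 - 24| = |-8|
= 8 m/s

8 m/s


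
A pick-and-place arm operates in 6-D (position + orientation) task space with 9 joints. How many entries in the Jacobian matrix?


Given: task space dimension = 6, joints = 9
Jacobian is a 6 x 9 matrix
Total entries = rows * columns
Total = 6 * 9
Total = 54

54


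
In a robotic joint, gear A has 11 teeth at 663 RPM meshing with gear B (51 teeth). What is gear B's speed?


Given: N1 = 11 teeth, w1 = 663 RPM, N2 = 51 teeth
Using N1*w1 = N2*w2
w2 = N1*w1 / N2
w2 = 11*663 / 51
w2 = 7293 / 51
w2 = 143 RPM

143 RPM


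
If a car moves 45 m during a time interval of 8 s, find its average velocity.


Given: distance d = 45 m, time t = 8 s
Using v = d / t
v = 45 / 8
v = 45/8 m/s

45/8 m/s


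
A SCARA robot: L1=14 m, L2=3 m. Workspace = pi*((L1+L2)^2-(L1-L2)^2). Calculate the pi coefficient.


Given: L1 = 14, L2 = 3
(L1+L2)^2 = (17)^2 = 289
(L1-L2)^2 = (11)^2 = 121
Difference = 289 - 121 = 168
This equals 4*L1*L2 = 4*14*3 = 168
Workspace area = 168*pi

168


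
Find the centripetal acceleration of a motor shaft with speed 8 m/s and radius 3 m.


Given: v = 8 m/s, r = 3 m
Using a_c = v^2 / r
a_c = 8^2 / 3
a_c = 64 / 3
a_c = 64/3 m/s^2

64/3 m/s^2


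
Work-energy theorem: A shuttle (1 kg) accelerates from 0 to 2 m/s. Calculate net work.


Given: m = 1 kg, v0 = 0 m/s, v = 2 m/s
Using W = (1/2)*m*(v^2 - v0^2)
v^2 = 2^2 = 4
v0^2 = 0^2 = 0
v^2 - v0^2 = 4 - 0 = 4
W = (1/2)*1*4 = 2 J

2 J


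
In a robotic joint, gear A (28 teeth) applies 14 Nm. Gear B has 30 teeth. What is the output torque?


Given: N1 = 28, N2 = 30, T1 = 14 Nm
Using T2/T1 = N2/N1
T2 = T1 * N2 / N1
T2 = 14 * 30 / 28
T2 = 420 / 28
T2 = 15 Nm

15 Nm


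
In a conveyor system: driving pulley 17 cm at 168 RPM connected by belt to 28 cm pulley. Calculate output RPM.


Given: D1 = 17 cm, w1 = 168 RPM, D2 = 28 cm
Using D1*w1 = D2*w2
w2 = D1*w1 / D2
w2 = 17*168 / 28
w2 = 2856 / 28
w2 = 102 RPM

102 RPM


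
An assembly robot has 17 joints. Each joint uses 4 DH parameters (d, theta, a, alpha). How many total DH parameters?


Given: 17 joints, 4 DH parameters per joint (d, theta, a, alpha)
Total DH parameters = number_of_joints * 4
Total = 17 * 4
Total = 68

68


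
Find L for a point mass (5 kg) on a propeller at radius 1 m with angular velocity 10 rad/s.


Given: m = 5 kg, r = 1 m, omega = 10 rad/s
For a point mass: I = m*r^2
I = 5*1^2 = 5*1 = 5
L = I*omega = 5*10
L = 50 kg*m^2/s

50 kg*m^2/s


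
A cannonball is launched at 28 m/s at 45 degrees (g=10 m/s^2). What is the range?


Given: v0 = 28 m/s, theta = 45 deg, g = 10 m/s^2
sin(2*45) = sin(90) = 1
Using R = v0^2 * sin(2*theta) / g
R = 28^2 * 1 / 10
R = 784 / 10
R = 392/5 m

392/5 m


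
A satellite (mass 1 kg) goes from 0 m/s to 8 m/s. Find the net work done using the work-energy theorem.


Given: m = 1 kg, v0 = 0 m/s, v = 8 m/s
Using W = (1/2)*m*(v^2 - v0^2)
v^2 = 8^2 = 64
v0^2 = 0^2 = 0
v^2 - v0^2 = 64 - 0 = 64
W = (1/2)*1*64 = 32 J

32 J


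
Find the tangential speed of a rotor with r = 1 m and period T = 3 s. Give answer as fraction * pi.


Given: radius r = 1 m, period T = 3 s
Using v = 2*pi*r / T
v = 2*pi*1 / 3
v = 2*pi / 3
v = 2/3*pi m/s

2/3*pi m/s


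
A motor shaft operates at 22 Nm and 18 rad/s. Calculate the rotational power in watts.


Given: tau = 22 Nm, omega = 18 rad/s
Using P = tau * omega
P = 22 * 18
P = 396 W

396 W


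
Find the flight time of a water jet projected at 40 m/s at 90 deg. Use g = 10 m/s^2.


Given: v0 = 40 m/s, theta = 90 deg, g = 10 m/s^2
sin(90) = 1
Using T = 2*v0*sin(theta) / g
T = 2*40*1 / 10
T = 80 / 10
T = 8 s

8 s


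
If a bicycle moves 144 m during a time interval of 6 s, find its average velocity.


Given: distance d = 144 m, time t = 6 s
Using v = d / t
v = 144 / 6
v = 24 m/s

24 m/s


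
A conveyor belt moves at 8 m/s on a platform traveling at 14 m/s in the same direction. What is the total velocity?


Given: object velocity = 8 m/s, platform velocity = 14 m/s (same direction)
Using classical velocity addition: v_total = v_object + v_platform
v_total = 8 + 14
v_total = 22 m/s

22 m/s


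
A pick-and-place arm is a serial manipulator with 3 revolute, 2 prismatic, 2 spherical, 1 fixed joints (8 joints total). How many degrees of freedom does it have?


Given: serial robot with 3 revolute, 2 prismatic, 2 spherical, 1 fixed joints
DOF contribution per joint type: revolute=1, prismatic=1, spherical=3, fixed=0
DOF = 3*1 + 2*1 + 2*3 + 1*0
DOF = 11

11


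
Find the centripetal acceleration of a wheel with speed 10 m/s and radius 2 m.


Given: v = 10 m/s, r = 2 m
Using a_c = v^2 / r
a_c = 10^2 / 2
a_c = 100 / 2
a_c = 50 m/s^2

50 m/s^2


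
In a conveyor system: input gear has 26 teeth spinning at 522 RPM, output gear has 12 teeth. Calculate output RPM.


Given: N1 = 26 teeth, w1 = 522 RPM, N2 = 12 teeth
Using N1*w1 = N2*w2
w2 = N1*w1 / N2
w2 = 26*522 / 12
w2 = 13572 / 12
w2 = 1131 RPM

1131 RPM


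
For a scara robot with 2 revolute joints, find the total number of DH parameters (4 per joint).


Given: 2 joints, 4 DH parameters per joint (d, theta, a, alpha)
Total DH parameters = number_of_joints * 4
Total = 2 * 4
Total = 8

8


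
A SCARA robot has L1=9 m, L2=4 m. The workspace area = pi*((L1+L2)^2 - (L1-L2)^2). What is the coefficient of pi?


Given: L1 = 9, L2 = 4
(L1+L2)^2 = (13)^2 = 169
(L1-L2)^2 = (5)^2 = 25
Difference = 169 - 25 = 144
This equals 4*L1*L2 = 4*9*4 = 144
Workspace area = 144*pi

144


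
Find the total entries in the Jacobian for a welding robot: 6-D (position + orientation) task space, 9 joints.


Given: task space dimension = 6, joints = 9
Jacobian is a 6 x 9 matrix
Total entries = rows * columns
Total = 6 * 9
Total = 54

54


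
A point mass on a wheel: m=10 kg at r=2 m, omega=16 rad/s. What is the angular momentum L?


Given: m = 10 kg, r = 2 m, omega = 16 rad/s
For a point mass: I = m*r^2
I = 10*2^2 = 10*4 = 40
L = I*omega = 40*16
L = 640 kg*m^2/s

640 kg*m^2/s


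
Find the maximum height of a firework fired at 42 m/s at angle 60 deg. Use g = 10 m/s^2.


Given: v0 = 42 m/s, theta = 60 deg, g = 10 m/s^2
sin^2(60) = 3/4
Using H = v0^2 * sin^2(theta) / (2*g)
H = 42^2 * 3/4 / (2*10)
H = 1764 * 3/4 / 20
H = 1323 / 20
H = 1323/20 m

1323/20 m


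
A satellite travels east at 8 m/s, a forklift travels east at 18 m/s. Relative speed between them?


Given: v_A = 8 m/s east, v_B = 18 m/s east
Both move in the same direction; relative speed = |v_A - v_B|
|8 - 18| = |-10|
= 10 m/s

10 m/s


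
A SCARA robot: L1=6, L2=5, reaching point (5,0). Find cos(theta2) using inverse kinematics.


Given: L1 = 6, L2 = 5, target (x, y) = (5, 0)
Using cos(theta2) = (x^2 + y^2 - L1^2 - L2^2) / (2*L1*L2)
x^2 + y^2 = 5^2 + 0 = 25
L1^2 + L2^2 = 36 + 25 = 61
Numerator = 25 - 61 = -36
Denominator = 2*6*5 = 60
cos(theta2) = -36/60 = -3/5

-3/5


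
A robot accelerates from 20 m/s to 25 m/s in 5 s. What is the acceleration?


Given: initial velocity v0 = 20 m/s, final velocity v = 25 m/s, time t = 5 s
Using a = (v - v0) / t
a = (25 - 20) / 5
a = 5 / 5
a = 1 m/s^2

1 m/s^2


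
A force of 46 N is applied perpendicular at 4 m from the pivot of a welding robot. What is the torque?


Given: F = 46 N, r = 4 m, angle = 90 deg (perpendicular)
Using tau = F * r * sin(90)
sin(90) = 1
tau = 46 * 4 * 1
tau = 184 Nm

184 Nm


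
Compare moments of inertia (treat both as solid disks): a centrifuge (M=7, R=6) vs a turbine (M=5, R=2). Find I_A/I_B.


Given: M1=7 kg, R1=6 m, M2=5 kg, R2=2 m
For a disk: I = (1/2)*M*R^2, so I_A/I_B = (M1*R1^2)/(M2*R2^2)
M1*R1^2 = 7*36 = 252
M2*R2^2 = 5*4 = 20
I_A/I_B = 252/20 = 63/5

63/5


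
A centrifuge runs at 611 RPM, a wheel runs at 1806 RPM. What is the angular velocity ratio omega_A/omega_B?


Given: RPM_A = 611, RPM_B = 1806
omega = 2*pi*RPM/60, so omega_A/omega_B = RPM_A / RPM_B
omega_A/omega_B = 611 / 1806
omega_A/omega_B = 611/1806

611/1806


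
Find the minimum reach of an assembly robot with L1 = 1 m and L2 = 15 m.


Given: L1 = 1 m, L2 = 15 m
For a 2-link planar arm, min reach = |L1 - L2| (second link folded back)
Min reach = |1 - 15|
Min reach = 14 m

14 m


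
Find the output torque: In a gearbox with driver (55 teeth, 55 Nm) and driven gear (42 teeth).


Given: N1 = 55, N2 = 42, T1 = 55 Nm
Using T2/T1 = N2/N1
T2 = T1 * N2 / N1
T2 = 55 * 42 / 55
T2 = 2310 / 55
T2 = 42 Nm

42 Nm


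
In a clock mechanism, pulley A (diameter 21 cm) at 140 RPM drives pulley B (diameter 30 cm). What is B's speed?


Given: D1 = 21 cm, w1 = 140 RPM, D2 = 30 cm
Using D1*w1 = D2*w2
w2 = D1*w1 / D2
w2 = 21*140 / 30
w2 = 2940 / 30
w2 = 98 RPM

98 RPM


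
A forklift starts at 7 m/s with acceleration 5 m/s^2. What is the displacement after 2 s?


Given: v0 = 7 m/s, a = 5 m/s^2, t = 2 s
Using s = v0*t + (1/2)*a*t^2
s = 7*2 + (1/2)*5*2^2
s = 14 + (1/2)*20
s = 14 + 10
s = 24

24 m


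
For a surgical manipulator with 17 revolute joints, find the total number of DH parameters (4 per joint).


Given: 17 joints, 4 DH parameters per joint (d, theta, a, alpha)
Total DH parameters = number_of_joints * 4
Total = 17 * 4
Total = 68

68


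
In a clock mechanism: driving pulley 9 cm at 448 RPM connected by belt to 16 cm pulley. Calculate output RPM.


Given: D1 = 9 cm, w1 = 448 RPM, D2 = 16 cm
Using D1*w1 = D2*w2
w2 = D1*w1 / D2
w2 = 9*448 / 16
w2 = 4032 / 16
w2 = 252 RPM

252 RPM


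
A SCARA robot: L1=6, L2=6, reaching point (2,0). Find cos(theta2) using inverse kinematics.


Given: L1 = 6, L2 = 6, target (x, y) = (2, 0)
Using cos(theta2) = (x^2 + y^2 - L1^2 - L2^2) / (2*L1*L2)
x^2 + y^2 = 2^2 + 0 = 4
L1^2 + L2^2 = 36 + 36 = 72
Numerator = 4 - 72 = -68
Denominator = 2*6*6 = 72
cos(theta2) = -68/72 = -17/18

-17/18


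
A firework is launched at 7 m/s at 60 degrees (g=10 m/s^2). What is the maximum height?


Given: v0 = 7 m/s, theta = 60 deg, g = 10 m/s^2
sin^2(60) = 3/4
Using H = v0^2 * sin^2(theta) / (2*g)
H = 7^2 * 3/4 / (2*10)
H = 49 * 3/4 / 20
H = 147/4 / 20
H = 147/80 m

147/80 m


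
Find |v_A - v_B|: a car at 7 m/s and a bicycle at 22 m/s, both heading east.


Given: v_A = 7 m/s east, v_B = 22 m/s east
Both move in the same direction; relative speed = |v_A - v_B|
|7 - 22| = |-15|
= 15 m/s

15 m/s


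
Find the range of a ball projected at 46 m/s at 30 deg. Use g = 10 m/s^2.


Given: v0 = 46 m/s, theta = 30 deg, g = 10 m/s^2
sin(2*30) = sin(60) = sqrt(3)/2
Using R = v0^2 * sin(2*theta) / g
R = 46^2 * (sqrt(3)/2) / 10
R = 2116 * sqrt(3) / 20
R = 529/5*sqrt(3) m

529/5*sqrt(3) m


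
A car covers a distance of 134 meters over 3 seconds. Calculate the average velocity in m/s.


Given: distance d = 134 m, time t = 3 s
Using v = d / t
v = 134 / 3
v = 134/3 m/s

134/3 m/s


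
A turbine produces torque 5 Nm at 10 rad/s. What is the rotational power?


Given: tau = 5 Nm, omega = 10 rad/s
Using P = tau * omega
P = 5 * 10
P = 50 W

50 W


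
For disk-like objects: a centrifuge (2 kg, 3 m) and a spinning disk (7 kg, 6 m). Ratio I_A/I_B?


Given: M1=2 kg, R1=3 m, M2=7 kg, R2=6 m
For a disk: I = (1/2)*M*R^2, so I_A/I_B = (M1*R1^2)/(M2*R2^2)
M1*R1^2 = 2*9 = 18
M2*R2^2 = 7*36 = 252
I_A/I_B = 18/252 = 1/14

1/14


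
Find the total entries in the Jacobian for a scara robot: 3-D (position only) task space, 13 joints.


Given: task space dimension = 3, joints = 13
Jacobian is a 3 x 13 matrix
Total entries = rows * columns
Total = 3 * 13
Total = 39

39


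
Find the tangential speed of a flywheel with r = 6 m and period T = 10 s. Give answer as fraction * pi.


Given: radius r = 6 m, period T = 10 s
Using v = 2*pi*r / T
v = 2*pi*6 / 10
v = 12*pi / 10
v = 6/5*pi m/s

6/5*pi m/s


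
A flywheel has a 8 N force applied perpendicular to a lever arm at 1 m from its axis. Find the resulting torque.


Given: F = 8 N, r = 1 m, angle = 90 deg (perpendicular)
Using tau = F * r * sin(90)
sin(90) = 1
tau = 8 * 1 * 1
tau = 8 Nm

8 Nm


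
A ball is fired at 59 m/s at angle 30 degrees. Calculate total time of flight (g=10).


Given: v0 = 59 m/s, theta = 30 deg, g = 10 m/s^2
sin(30) = 1/2
Using T = 2*v0*sin(theta) / g
T = 2*59*1/2 / 10
T = 59 / 10
T = 59/10 s

59/10 s


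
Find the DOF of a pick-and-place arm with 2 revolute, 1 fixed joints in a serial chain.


Given: serial robot with 2 revolute, 1 fixed joints
DOF contribution per joint type: revolute=1, prismatic=1, spherical=3, fixed=0
DOF = 2*1 + 1*0
DOF = 2

2


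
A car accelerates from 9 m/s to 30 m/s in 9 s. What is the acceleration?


Given: initial velocity v0 = 9 m/s, final velocity v = 30 m/s, time t = 9 s
Using a = (v - v0) / t
a = (30 - 9) / 9
a = 21 / 9
a = 7/3 m/s^2

7/3 m/s^2


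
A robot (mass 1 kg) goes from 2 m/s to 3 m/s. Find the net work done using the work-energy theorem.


Given: m = 1 kg, v0 = 2 m/s, v = 3 m/s
Using W = (1/2)*m*(v^2 - v0^2)
v^2 = 3^2 = 9
v0^2 = 2^2 = 4
v^2 - v0^2 = 9 - 4 = 5
W = (1/2)*1*5 = 5/2 J

5/2 J


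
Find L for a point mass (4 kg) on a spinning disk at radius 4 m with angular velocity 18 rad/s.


Given: m = 4 kg, r = 4 m, omega = 18 rad/s
For a point mass: I = m*r^2
I = 4*4^2 = 4*16 = 64
L = I*omega = 64*18
L = 1152 kg*m^2/s

1152 kg*m^2/s


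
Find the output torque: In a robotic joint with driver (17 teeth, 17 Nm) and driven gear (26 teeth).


Given: N1 = 17, N2 = 26, T1 = 17 Nm
Using T2/T1 = N2/N1
T2 = T1 * N2 / N1
T2 = 17 * 26 / 17
T2 = 442 / 17
T2 = 26 Nm

26 Nm


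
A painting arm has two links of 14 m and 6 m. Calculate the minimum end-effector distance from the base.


Given: L1 = 14 m, L2 = 6 m
For a 2-link planar arm, min reach = |L1 - L2| (second link folded back)
Min reach = |14 - 6|
Min reach = 8 m

8 m


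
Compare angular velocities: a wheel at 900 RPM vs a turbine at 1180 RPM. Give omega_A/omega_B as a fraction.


Given: RPM_A = 900, RPM_B = 1180
omega = 2*pi*RPM/60, so omega_A/omega_B = RPM_A / RPM_B
omega_A/omega_B = 900 / 1180
omega_A/omega_B = 45/59

45/59


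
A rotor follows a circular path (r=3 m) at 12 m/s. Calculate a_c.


Given: v = 12 m/s, r = 3 m
Using a_c = v^2 / r
a_c = 12^2 / 3
a_c = 144 / 3
a_c = 48 m/s^2

48 m/s^2


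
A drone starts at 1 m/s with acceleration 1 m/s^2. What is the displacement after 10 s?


Given: v0 = 1 m/s, a = 1 m/s^2, t = 10 s
Using s = v0*t + (1/2)*a*t^2
s = 1*10 + (1/2)*1*10^2
s = 10 + (1/2)*100
s = 10 + 50
s = 60

60 m


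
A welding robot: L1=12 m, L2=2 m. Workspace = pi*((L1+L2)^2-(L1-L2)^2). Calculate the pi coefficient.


Given: L1 = 12, L2 = 2
(L1+L2)^2 = (14)^2 = 196
(L1-L2)^2 = (10)^2 = 100
Difference = 196 - 100 = 96
This equals 4*L1*L2 = 4*12*2 = 96
Workspace area = 96*pi

96


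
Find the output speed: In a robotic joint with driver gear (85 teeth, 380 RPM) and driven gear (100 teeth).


Given: N1 = 85 teeth, w1 = 380 RPM, N2 = 100 teeth
Using N1*w1 = N2*w2
w2 = N1*w1 / N2
w2 = 85*380 / 100
w2 = 32300 / 100
w2 = 323 RPM

323 RPM


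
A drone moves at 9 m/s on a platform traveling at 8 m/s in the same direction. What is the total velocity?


Given: object velocity = 9 m/s, platform velocity = 8 m/s (same direction)
Using classical velocity addition: v_total = v_object + v_platform
v_total = 9 + 8
v_total = 17 m/s

17 m/s


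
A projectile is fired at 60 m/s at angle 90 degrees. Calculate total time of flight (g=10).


Given: v0 = 60 m/s, theta = 90 deg, g = 10 m/s^2
sin(90) = 1
Using T = 2*v0*sin(theta) / g
T = 2*60*1 / 10
T = 120 / 10
T = 12 s

12 s


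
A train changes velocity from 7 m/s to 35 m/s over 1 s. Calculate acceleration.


Given: initial velocity v0 = 7 m/s, final velocity v = 35 m/s, time t = 1 s
Using a = (v - v0) / t
a = (35 - 7) / 1
a = 28 / 1
a = 28 m/s^2

28 m/s^2


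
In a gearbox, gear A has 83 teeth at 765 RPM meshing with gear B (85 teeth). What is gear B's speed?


Given: N1 = 83 teeth, w1 = 765 RPM, N2 = 85 teeth
Using N1*w1 = N2*w2
w2 = N1*w1 / N2
w2 = 83*765 / 85
w2 = 63495 / 85
w2 = 747 RPM

747 RPM


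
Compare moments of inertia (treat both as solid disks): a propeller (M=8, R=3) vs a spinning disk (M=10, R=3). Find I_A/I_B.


Given: M1=8 kg, R1=3 m, M2=10 kg, R2=3 m
For a disk: I = (1/2)*M*R^2, so I_A/I_B = (M1*R1^2)/(M2*R2^2)
M1*R1^2 = 8*9 = 72
M2*R2^2 = 10*9 = 90
I_A/I_B = 72/90 = 4/5

4/5


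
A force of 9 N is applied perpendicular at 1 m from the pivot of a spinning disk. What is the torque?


Given: F = 9 N, r = 1 m, angle = 90 deg (perpendicular)
Using tau = F * r * sin(90)
sin(90) = 1
tau = 9 * 1 * 1
tau = 9 Nm

9 Nm


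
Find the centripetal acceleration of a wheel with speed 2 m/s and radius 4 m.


Given: v = 2 m/s, r = 4 m
Using a_c = v^2 / r
a_c = 2^2 / 4
a_c = 4 / 4
a_c = 1 m/s^2

1 m/s^2


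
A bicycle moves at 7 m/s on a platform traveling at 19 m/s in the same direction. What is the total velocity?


Given: object velocity = 7 m/s, platform velocity = 19 m/s (same direction)
Using classical velocity addition: v_total = v_object + v_platform
v_total = 7 + 19
v_total = 26 m/s

26 m/s


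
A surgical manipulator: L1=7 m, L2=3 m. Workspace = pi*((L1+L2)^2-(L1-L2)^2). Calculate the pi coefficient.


Given: L1 = 7, L2 = 3
(L1+L2)^2 = (10)^2 = 100
(L1-L2)^2 = (4)^2 = 16
Difference = 100 - 16 = 84
This equals 4*L1*L2 = 4*7*3 = 84
Workspace area = 84*pi

84


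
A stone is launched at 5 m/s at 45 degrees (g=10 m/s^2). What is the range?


Given: v0 = 5 m/s, theta = 45 deg, g = 10 m/s^2
sin(2*45) = sin(90) = 1
Using R = v0^2 * sin(2*theta) / g
R = 5^2 * 1 / 10
R = 25 / 10
R = 5/2 m

5/2 m


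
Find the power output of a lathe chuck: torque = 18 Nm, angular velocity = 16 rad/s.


Given: tau = 18 Nm, omega = 16 rad/s
Using P = tau * omega
P = 18 * 16
P = 288 W

288 W


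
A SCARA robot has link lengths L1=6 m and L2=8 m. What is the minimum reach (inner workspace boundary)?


Given: L1 = 6 m, L2 = 8 m
For a 2-link planar arm, min reach = |L1 - L2| (second link folded back)
Min reach = |6 - 8|
Min reach = 2 m

2 m


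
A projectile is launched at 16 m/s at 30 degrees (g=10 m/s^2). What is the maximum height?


Given: v0 = 16 m/s, theta = 30 deg, g = 10 m/s^2
sin^2(30) = 1/4
Using H = v0^2 * sin^2(theta) / (2*g)
H = 16^2 * 1/4 / (2*10)
H = 256 * 1/4 / 20
H = 64 / 20
H = 16/5 m

16/5 m


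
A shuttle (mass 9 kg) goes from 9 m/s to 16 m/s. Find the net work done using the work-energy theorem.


Given: m = 9 kg, v0 = 9 m/s, v = 16 m/s
Using W = (1/2)*m*(v^2 - v0^2)
v^2 = 16^2 = 256
v0^2 = 9^2 = 81
v^2 - v0^2 = 256 - 81 = 175
W = (1/2)*9*175 = 1575/2 J

1575/2 J


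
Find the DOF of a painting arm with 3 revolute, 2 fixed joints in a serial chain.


Given: serial robot with 3 revolute, 2 fixed joints
DOF contribution per joint type: revolute=1, prismatic=1, spherical=3, fixed=0
DOF = 3*1 + 2*0
DOF = 3

3


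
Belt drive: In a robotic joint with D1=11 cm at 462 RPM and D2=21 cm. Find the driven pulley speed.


Given: D1 = 11 cm, w1 = 462 RPM, D2 = 21 cm
Using D1*w1 = D2*w2
w2 = D1*w1 / D2
w2 = 11*462 / 21
w2 = 5082 / 21
w2 = 242 RPM

242 RPM


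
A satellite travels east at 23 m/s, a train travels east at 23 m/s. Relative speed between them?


Given: v_A = 23 m/s east, v_B = 23 m/s east
Both move in the same direction; relative speed = |v_A - v_B|
|23 - 23| = |0|
= 0 m/s

0 m/s


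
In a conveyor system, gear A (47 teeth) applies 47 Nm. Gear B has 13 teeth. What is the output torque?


Given: N1 = 47, N2 = 13, T1 = 47 Nm
Using T2/T1 = N2/N1
T2 = T1 * N2 / N1
T2 = 47 * 13 / 47
T2 = 611 / 47
T2 = 13 Nm

13 Nm


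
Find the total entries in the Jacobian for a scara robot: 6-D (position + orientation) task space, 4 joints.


Given: task space dimension = 6, joints = 4
Jacobian is a 6 x 4 matrix
Total entries = rows * columns
Total = 6 * 4
Total = 24

24


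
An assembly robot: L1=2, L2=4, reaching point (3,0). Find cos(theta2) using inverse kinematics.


Given: L1 = 2, L2 = 4, target (x, y) = (3, 0)
Using cos(theta2) = (x^2 + y^2 - L1^2 - L2^2) / (2*L1*L2)
x^2 + y^2 = 3^2 + 0 = 9
L1^2 + L2^2 = 4 + 16 = 20
Numerator = 9 - 20 = -11
Denominator = 2*2*4 = 16
cos(theta2) = -11/16 = -11/16

-11/16


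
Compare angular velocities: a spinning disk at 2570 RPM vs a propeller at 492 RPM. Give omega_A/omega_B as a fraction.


Given: RPM_A = 2570, RPM_B = 492
omega = 2*pi*RPM/60, so omega_A/omega_B = RPM_A / RPM_B
omega_A/omega_B = 2570 / 492
omega_A/omega_B = 1285/246

1285/246


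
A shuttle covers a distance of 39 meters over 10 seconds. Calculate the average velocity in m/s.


Given: distance d = 39 m, time t = 10 s
Using v = d / t
v = 39 / 10
v = 39/10 m/s

39/10 m/s


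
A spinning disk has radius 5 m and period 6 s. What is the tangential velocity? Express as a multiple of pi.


Given: radius r = 5 m, period T = 6 s
Using v = 2*pi*r / T
v = 2*pi*5 / 6
v = 10*pi / 6
v = 5/3*pi m/s

5/3*pi m/s


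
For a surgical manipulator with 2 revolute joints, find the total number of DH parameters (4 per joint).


Given: 2 joints, 4 DH parameters per joint (d, theta, a, alpha)
Total DH parameters = number_of_joints * 4
Total = 2 * 4
Total = 8

8


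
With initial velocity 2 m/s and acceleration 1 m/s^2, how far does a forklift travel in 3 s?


Given: v0 = 2 m/s, a = 1 m/s^2, t = 3 s
Using s = v0*t + (1/2)*a*t^2
s = 2*3 + (1/2)*1*3^2
s = 6 + (1/2)*9
s = 6 + 9/2
s = 21/2

21/2 m


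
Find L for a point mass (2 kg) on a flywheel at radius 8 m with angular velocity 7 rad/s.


Given: m = 2 kg, r = 8 m, omega = 7 rad/s
For a point mass: I = m*r^2
I = 2*8^2 = 2*64 = 128
L = I*omega = 128*7
L = 896 kg*m^2/s

896 kg*m^2/s


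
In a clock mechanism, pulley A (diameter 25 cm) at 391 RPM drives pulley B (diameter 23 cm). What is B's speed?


Given: D1 = 25 cm, w1 = 391 RPM, D2 = 23 cm
Using D1*w1 = D2*w2
w2 = D1*w1 / D2
w2 = 25*391 / 23
w2 = 9775 / 23
w2 = 425 RPM

425 RPM


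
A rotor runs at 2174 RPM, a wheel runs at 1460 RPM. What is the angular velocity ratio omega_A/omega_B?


Given: RPM_A = 2174, RPM_B = 1460
omega = 2*pi*RPM/60, so omega_A/omega_B = RPM_A / RPM_B
omega_A/omega_B = 2174 / 1460
omega_A/omega_B = 1087/730

1087/730


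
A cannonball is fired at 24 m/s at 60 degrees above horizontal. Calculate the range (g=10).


Given: v0 = 24 m/s, theta = 60 deg, g = 10 m/s^2
sin(2*60) = sin(120) = sqrt(3)/2
Using R = v0^2 * sin(2*theta) / g
R = 24^2 * (sqrt(3)/2) / 10
R = 576 * sqrt(3) / 20
R = 144/5*sqrt(3) m

144/5*sqrt(3) m


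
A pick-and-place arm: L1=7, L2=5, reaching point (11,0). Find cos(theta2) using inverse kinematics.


Given: L1 = 7, L2 = 5, target (x, y) = (11, 0)
Using cos(theta2) = (x^2 + y^2 - L1^2 - L2^2) / (2*L1*L2)
x^2 + y^2 = 11^2 + 0 = 121
L1^2 + L2^2 = 49 + 25 = 74
Numerator = 121 - 74 = 47
Denominator = 2*7*5 = 70
cos(theta2) = 47/70 = 47/70

47/70


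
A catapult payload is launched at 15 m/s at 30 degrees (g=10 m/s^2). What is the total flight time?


Given: v0 = 15 m/s, theta = 30 deg, g = 10 m/s^2
sin(30) = 1/2
Using T = 2*v0*sin(theta) / g
T = 2*15*1/2 / 10
T = 15 / 10
T = 3/2 s

3/2 s


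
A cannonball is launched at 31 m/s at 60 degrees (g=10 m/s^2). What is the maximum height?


Given: v0 = 31 m/s, theta = 60 deg, g = 10 m/s^2
sin^2(60) = 3/4
Using H = v0^2 * sin^2(theta) / (2*g)
H = 31^2 * 3/4 / (2*10)
H = 961 * 3/4 / 20
H = 2883/4 / 20
H = 2883/80 m

2883/80 m


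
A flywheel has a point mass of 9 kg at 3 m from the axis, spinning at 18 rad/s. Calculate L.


Given: m = 9 kg, r = 3 m, omega = 18 rad/s
For a point mass: I = m*r^2
I = 9*3^2 = 9*9 = 81
L = I*omega = 81*18
L = 1458 kg*m^2/s

1458 kg*m^2/s


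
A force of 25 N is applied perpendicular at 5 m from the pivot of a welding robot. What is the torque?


Given: F = 25 N, r = 5 m, angle = 90 deg (perpendicular)
Using tau = F * r * sin(90)
sin(90) = 1
tau = 25 * 5 * 1
tau = 125 Nm

125 Nm


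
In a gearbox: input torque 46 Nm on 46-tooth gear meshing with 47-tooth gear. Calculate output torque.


Given: N1 = 46, N2 = 47, T1 = 46 Nm
Using T2/T1 = N2/N1
T2 = T1 * N2 / N1
T2 = 46 * 47 / 46
T2 = 2162 / 46
T2 = 47 Nm

47 Nm


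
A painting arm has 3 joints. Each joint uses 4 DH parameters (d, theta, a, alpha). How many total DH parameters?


Given: 3 joints, 4 DH parameters per joint (d, theta, a, alpha)
Total DH parameters = number_of_joints * 4
Total = 3 * 4
Total = 12

12


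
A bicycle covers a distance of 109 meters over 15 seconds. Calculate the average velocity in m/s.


Given: distance d = 109 m, time t = 15 s
Using v = d / t
v = 109 / 15
v = 109/15 m/s

109/15 m/s


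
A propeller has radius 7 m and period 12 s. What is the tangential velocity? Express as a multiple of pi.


Given: radius r = 7 m, period T = 12 s
Using v = 2*pi*r / T
v = 2*pi*7 / 12
v = 14*pi / 12
v = 7/6*pi m/s

7/6*pi m/s


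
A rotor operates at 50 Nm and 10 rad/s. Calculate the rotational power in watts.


Given: tau = 50 Nm, omega = 10 rad/s
Using P = tau * omega
P = 50 * 10
P = 500 W

500 W


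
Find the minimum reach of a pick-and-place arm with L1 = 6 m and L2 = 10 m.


Given: L1 = 6 m, L2 = 10 m
For a 2-link planar arm, min reach = |L1 - L2| (second link folded back)
Min reach = |6 - 10|
Min reach = 4 m

4 m


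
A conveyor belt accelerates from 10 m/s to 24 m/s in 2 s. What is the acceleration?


Given: initial velocity v0 = 10 m/s, final velocity v = 24 m/s, time t = 2 s
Using a = (v - v0) / t
a = (24 - 10) / 2
a = 14 / 2
a = 7 m/s^2

7 m/s^2


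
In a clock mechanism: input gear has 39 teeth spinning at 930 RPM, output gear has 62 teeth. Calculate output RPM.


Given: N1 = 39 teeth, w1 = 930 RPM, N2 = 62 teeth
Using N1*w1 = N2*w2
w2 = N1*w1 / N2
w2 = 39*930 / 62
w2 = 36270 / 62
w2 = 585 RPM

585 RPM


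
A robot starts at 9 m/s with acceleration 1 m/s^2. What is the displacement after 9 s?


Given: v0 = 9 m/s, a = 1 m/s^2, t = 9 s
Using s = v0*t + (1/2)*a*t^2
s = 9*9 + (1/2)*1*9^2
s = 81 + (1/2)*81
s = 81 + 81/2
s = 243/2

243/2 m


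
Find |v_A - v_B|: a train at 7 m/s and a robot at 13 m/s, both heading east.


Given: v_A = 7 m/s east, v_B = 13 m/s east
Both move in the same direction; relative speed = |v_A - v_B|
|7 - 13| = |-6|
= 6 m/s

6 m/s


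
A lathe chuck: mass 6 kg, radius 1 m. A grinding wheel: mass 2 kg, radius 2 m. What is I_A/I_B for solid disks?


Given: M1=6 kg, R1=1 m, M2=2 kg, R2=2 m
For a disk: I = (1/2)*M*R^2, so I_A/I_B = (M1*R1^2)/(M2*R2^2)
M1*R1^2 = 6*1 = 6
M2*R2^2 = 2*4 = 8
I_A/I_B = 6/8 = 3/4

3/4


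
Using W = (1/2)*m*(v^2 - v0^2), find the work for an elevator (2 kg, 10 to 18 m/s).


Given: m = 2 kg, v0 = 10 m/s, v = 18 m/s
Using W = (1/2)*m*(v^2 - v0^2)
v^2 = 18^2 = 324
v0^2 = 10^2 = 100
v^2 - v0^2 = 324 - 100 = 224
W = (1/2)*2*224 = 224 J

224 J


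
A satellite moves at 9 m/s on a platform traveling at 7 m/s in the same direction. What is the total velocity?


Given: object velocity = 9 m/s, platform velocity = 7 m/s (same direction)
Using classical velocity addition: v_total = v_object + v_platform
v_total = 9 + 7
v_total = 16 m/s

16 m/s


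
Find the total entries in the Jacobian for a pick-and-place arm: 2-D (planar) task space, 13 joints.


Given: task space dimension = 2, joints = 13
Jacobian is a 2 x 13 matrix
Total entries = rows * columns
Total = 2 * 13
Total = 26

26


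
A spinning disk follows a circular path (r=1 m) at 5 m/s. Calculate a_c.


Given: v = 5 m/s, r = 1 m
Using a_c = v^2 / r
a_c = 5^2 / 1
a_c = 25 / 1
a_c = 25 m/s^2

25 m/s^2


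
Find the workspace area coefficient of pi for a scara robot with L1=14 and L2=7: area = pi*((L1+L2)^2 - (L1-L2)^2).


Given: L1 = 14, L2 = 7
(L1+L2)^2 = (21)^2 = 441
(L1-L2)^2 = (7)^2 = 49
Difference = 441 - 49 = 392
This equals 4*L1*L2 = 4*14*7 = 392
Workspace area = 392*pi

392


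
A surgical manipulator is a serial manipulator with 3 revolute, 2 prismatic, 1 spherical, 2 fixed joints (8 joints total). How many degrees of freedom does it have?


Given: serial robot with 3 revolute, 2 prismatic, 1 spherical, 2 fixed joints
DOF contribution per joint type: revolute=1, prismatic=1, spherical=3, fixed=0
DOF = 3*1 + 2*1 + 1*3 + 2*0
DOF = 8

8


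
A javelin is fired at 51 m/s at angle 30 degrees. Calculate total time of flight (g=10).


Given: v0 = 51 m/s, theta = 30 deg, g = 10 m/s^2
sin(30) = 1/2
Using T = 2*v0*sin(theta) / g
T = 2*51*1/2 / 10
T = 51 / 10
T = 51/10 s

51/10 s


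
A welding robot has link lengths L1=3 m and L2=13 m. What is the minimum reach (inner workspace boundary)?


Given: L1 = 3 m, L2 = 13 m
For a 2-link planar arm, min reach = |L1 - L2| (second link folded back)
Min reach = |3 - 13|
Min reach = 10 m

10 m


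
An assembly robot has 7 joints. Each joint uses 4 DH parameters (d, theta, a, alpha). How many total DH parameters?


Given: 7 joints, 4 DH parameters per joint (d, theta, a, alpha)
Total DH parameters = number_of_joints * 4
Total = 7 * 4
Total = 28

28


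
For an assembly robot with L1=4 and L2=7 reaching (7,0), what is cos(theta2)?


Given: L1 = 4, L2 = 7, target (x, y) = (7, 0)
Using cos(theta2) = (x^2 + y^2 - L1^2 - L2^2) / (2*L1*L2)
x^2 + y^2 = 7^2 + 0 = 49
L1^2 + L2^2 = 16 + 49 = 65
Numerator = 49 - 65 = -16
Denominator = 2*4*7 = 56
cos(theta2) = -16/56 = -2/7

-2/7


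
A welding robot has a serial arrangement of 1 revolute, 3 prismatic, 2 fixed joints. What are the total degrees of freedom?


Given: serial robot with 1 revolute, 3 prismatic, 2 fixed joints
DOF contribution per joint type: revolute=1, prismatic=1, spherical=3, fixed=0
DOF = 1*1 + 3*1 + 2*0
DOF = 4

4


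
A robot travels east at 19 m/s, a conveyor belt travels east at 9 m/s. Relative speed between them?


Given: v_A = 19 m/s east, v_B = 9 m/s east
Both move in the same direction; relative speed = |v_A - v_B|
|19 - 9| = |10|
= 10 m/s

10 m/s


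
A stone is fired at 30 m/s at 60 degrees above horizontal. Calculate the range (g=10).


Given: v0 = 30 m/s, theta = 60 deg, g = 10 m/s^2
sin(2*60) = sin(120) = sqrt(3)/2
Using R = v0^2 * sin(2*theta) / g
R = 30^2 * (sqrt(3)/2) / 10
R = 900 * sqrt(3) / 20
R = 45*sqrt(3) m

45*sqrt(3) m


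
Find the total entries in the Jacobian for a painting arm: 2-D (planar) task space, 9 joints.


Given: task space dimension = 2, joints = 9
Jacobian is a 2 x 9 matrix
Total entries = rows * columns
Total = 2 * 9
Total = 18

18


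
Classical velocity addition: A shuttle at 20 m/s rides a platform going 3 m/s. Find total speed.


Given: object velocity = 20 m/s, platform velocity = 3 m/s (same direction)
Using classical velocity addition: v_total = v_object + v_platform
v_total = 20 + 3
v_total = 23 m/s

23 m/s


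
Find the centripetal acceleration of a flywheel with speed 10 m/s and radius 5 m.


Given: v = 10 m/s, r = 5 m
Using a_c = v^2 / r
a_c = 10^2 / 5
a_c = 100 / 5
a_c = 20 m/s^2

20 m/s^2


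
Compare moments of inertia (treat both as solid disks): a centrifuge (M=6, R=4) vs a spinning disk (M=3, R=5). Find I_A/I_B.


Given: M1=6 kg, R1=4 m, M2=3 kg, R2=5 m
For a disk: I = (1/2)*M*R^2, so I_A/I_B = (M1*R1^2)/(M2*R2^2)
M1*R1^2 = 6*16 = 96
M2*R2^2 = 3*25 = 75
I_A/I_B = 96/75 = 32/25

32/25


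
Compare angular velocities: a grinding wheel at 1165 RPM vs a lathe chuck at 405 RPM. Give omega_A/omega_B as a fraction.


Given: RPM_A = 1165, RPM_B = 405
omega = 2*pi*RPM/60, so omega_A/omega_B = RPM_A / RPM_B
omega_A/omega_B = 1165 / 405
omega_A/omega_B = 233/81

233/81


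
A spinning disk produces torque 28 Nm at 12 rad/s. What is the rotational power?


Given: tau = 28 Nm, omega = 12 rad/s
Using P = tau * omega
P = 28 * 12
P = 336 W

336 W
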